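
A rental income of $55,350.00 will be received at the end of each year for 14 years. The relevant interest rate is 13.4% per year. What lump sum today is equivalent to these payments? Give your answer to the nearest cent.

$342,031.62

This is an ordinary annuity: 14 payments of $55,350.00 at the end of each year.
Periodic rate r = 0.134 per year.
PV = PMT × [(1 − (1+r)^−n)/r] = 55,350 × [1 − (1+r)^−14] / r = $342,031.62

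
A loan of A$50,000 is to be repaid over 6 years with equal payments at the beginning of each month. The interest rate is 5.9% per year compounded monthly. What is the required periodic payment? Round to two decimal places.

Level annuity due; solve PV = PMT × [(1 − (1+r)^−n)/r] × (1+r) for PMT.
Periodic rate r = 0.059/12 per month; n is counted in months.
With n = 72: PMT = 50,000 / ([(1 − (1+r)^−n)/r] × (1+r)) = A$822.24

A$822.24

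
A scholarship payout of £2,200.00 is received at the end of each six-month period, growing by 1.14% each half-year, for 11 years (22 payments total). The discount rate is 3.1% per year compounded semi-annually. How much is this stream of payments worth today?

Periodic rate r = 0.031/2 per half-year; n is counted in half-years.
Growing ordinary annuity: PV = PMT₁ × [1 − ((1+g)/(1+r))^n] / (r − g) = 2,200 × [1 − ((1+0.0114)/(1+r))^22] / (r − 0.0114) = £45,694.11.

£45,694.11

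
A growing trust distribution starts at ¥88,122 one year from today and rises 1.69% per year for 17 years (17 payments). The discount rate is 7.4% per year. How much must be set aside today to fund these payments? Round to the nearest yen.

Periodic rate r = 0.074 per year.
Growing ordinary annuity: PV = PMT₁ × [1 − ((1+g)/(1+r))^n] / (r − g) = 88,122 × [1 − ((1+0.0169)/(1+r))^17] / (r − 0.0169) = ¥933,607.

¥933,607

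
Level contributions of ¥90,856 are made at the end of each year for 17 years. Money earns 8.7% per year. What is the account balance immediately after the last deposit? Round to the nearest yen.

¥3,268,253

This is an ordinary annuity: 17 deposits of ¥90,856 at the end of each year.
Periodic rate r = 0.087 per year.
FV = PMT × [((1+r)^n − 1)/r] = 90,856 × [(1+r)^17 − 1] / r = ¥3,268,253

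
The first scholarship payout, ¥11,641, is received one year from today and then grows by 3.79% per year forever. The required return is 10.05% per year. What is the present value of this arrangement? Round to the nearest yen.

¥185,958

Periodic rate r = 0.1005 per year.
Growing perpetuity (Gordon): PV = PMT₁ / (r − g) = 11,641 / (r − 0.0379) = ¥185,958.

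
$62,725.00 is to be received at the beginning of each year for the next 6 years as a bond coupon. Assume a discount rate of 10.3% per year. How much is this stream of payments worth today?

$298,690.94

This is an annuity due: 6 payments of $62,725.00 at the beginning of each year.
Periodic rate r = 0.103 per year.
PV = PMT × [(1 − (1+r)^−n)/r] × (1+r) = 62,725 × [1 − (1+r)^−6] / r × (1+r) = $298,690.94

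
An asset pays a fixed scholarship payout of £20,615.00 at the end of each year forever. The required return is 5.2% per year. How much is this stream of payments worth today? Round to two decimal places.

Periodic rate r = 0.052 per year.
Level perpetuity: PV = PMT / r = 20,615 / (0.052) = £396,442.31.

£396,442.31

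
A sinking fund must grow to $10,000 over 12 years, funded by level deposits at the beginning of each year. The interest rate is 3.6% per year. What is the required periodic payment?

Level annuity due; solve FV = PMT × [((1+r)^n − 1)/r] × (1+r) for PMT.
Periodic rate r = 0.036 per year.
With n = 12: PMT = 10,000 / ([((1+r)^n − 1)/r] × (1+r)) = $657.28

$657.28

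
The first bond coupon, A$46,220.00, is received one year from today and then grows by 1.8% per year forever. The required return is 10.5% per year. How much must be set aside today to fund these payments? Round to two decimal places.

A$531,264.37

Periodic rate r = 0.105 per year.
Growing perpetuity (Gordon): PV = PMT₁ / (r − g) = 46,220 / (r − 0.018) = A$531,264.37.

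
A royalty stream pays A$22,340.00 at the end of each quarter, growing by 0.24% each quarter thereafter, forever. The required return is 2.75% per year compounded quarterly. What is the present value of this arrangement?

A$4,992,178.77

Periodic rate r = 0.0275/4 per quarter.
Growing perpetuity (Gordon): PV = PMT₁ / (r − g) = 22,340 / (r − 0.0024) = A$4,992,178.77.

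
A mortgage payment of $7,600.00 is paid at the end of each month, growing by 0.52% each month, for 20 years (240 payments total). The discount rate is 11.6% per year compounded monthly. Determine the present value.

Periodic rate r = 0.116/12 per month; n is counted in months.
Growing ordinary annuity: PV = PMT₁ × [1 − ((1+g)/(1+r))^n] / (r − g) = 7,600 × [1 − ((1+0.0052)/(1+r))^240] / (r − 0.0052) = $1,114,407.84.

$1,114,407.84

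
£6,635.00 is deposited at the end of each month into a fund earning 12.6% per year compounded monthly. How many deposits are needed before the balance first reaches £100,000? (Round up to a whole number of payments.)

Periodic rate r = 0.126/12 per month; n is counted in months.
Ordinary annuity FV: 100,000 = 6,635 × [((1+r)^n − 1)/r].
(1+r)^n = 1 + 100,000 × r / 6,635, so n = ln(1 + 100,000·r/6,635) / ln(1+r) = 14.06.
Round up to a whole number of payments: n = 15.

15 payments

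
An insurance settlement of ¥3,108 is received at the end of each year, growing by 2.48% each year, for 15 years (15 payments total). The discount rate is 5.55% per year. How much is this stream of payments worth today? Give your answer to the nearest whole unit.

Periodic rate r = 0.0555 per year.
Growing ordinary annuity: PV = PMT₁ × [1 − ((1+g)/(1+r))^n] / (r − g) = 3,108 × [1 − ((1+0.0248)/(1+r))^15] / (r − 0.0248) = ¥36,216.

¥36,216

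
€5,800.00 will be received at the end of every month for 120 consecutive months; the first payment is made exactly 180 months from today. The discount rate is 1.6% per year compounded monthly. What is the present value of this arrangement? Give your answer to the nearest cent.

Ordinary annuity of 120 payments, first payment at period 180.
Periodic rate r = 0.016/12 per month; n is counted in months.
The ordinary-annuity PV formula values the stream one period before the first payment (period 179); discount that back 179 periods:
PV₀ = 5,800 × [1 − (1+r)^−120] / r × (1+r)^−179 = €506,383.34

€506,383.34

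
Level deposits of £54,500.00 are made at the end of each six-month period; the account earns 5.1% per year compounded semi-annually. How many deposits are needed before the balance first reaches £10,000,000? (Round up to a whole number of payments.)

69 payments

Periodic rate r = 0.051/2 per half-year; n is counted in half-years.
Ordinary annuity FV: 10,000,000 = 54,500 × [((1+r)^n − 1)/r].
(1+r)^n = 1 + 10,000,000 × r / 54,500, so n = ln(1 + 10,000,000·r/54,500) / ln(1+r) = 68.97.
Round up to a whole number of payments: n = 69.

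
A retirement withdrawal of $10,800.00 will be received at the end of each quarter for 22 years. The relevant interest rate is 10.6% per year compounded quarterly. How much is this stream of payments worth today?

$366,753.76

This is an ordinary annuity: 88 payments of $10,800.00 at the end of each quarter.
Periodic rate r = 0.106/4 per quarter; n is counted in quarters.
PV = PMT × [(1 − (1+r)^−n)/r] = 10,800 × [1 − (1+r)^−88] / r = $366,753.76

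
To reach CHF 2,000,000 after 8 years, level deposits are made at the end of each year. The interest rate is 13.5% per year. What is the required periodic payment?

CHF 153,932.22

Level ordinary annuity; solve FV = PMT × [((1+r)^n − 1)/r] for PMT.
Periodic rate r = 0.135 per year.
With n = 8: PMT = 2,000,000 / ([((1+r)^n − 1)/r]) = CHF 153,932.22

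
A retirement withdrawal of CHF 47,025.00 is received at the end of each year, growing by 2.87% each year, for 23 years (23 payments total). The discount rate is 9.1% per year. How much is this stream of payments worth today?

Periodic rate r = 0.091 per year.
Growing ordinary annuity: PV = PMT₁ × [1 − ((1+g)/(1+r))^n] / (r − g) = 47,025 × [1 − ((1+0.0287)/(1+r))^23] / (r − 0.0287) = CHF 559,600.71.

CHF 559,600.71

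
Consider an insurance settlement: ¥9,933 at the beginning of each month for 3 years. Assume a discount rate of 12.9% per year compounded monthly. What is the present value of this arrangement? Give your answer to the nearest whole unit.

This is an annuity due: 36 payments of ¥9,933 at the beginning of each month.
Periodic rate r = 0.129/12 per month; n is counted in months.
PV = PMT × [(1 − (1+r)^−n)/r] × (1+r) = 9,933 × [1 − (1+r)^−36] / r × (1+r) = ¥298,396

¥298,396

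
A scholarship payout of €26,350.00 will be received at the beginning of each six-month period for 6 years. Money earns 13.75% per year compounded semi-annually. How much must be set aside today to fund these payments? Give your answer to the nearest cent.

This is an annuity due: 12 payments of €26,350.00 at the beginning of each six-month period.
Periodic rate r = 0.1375/2 per half-year; n is counted in half-years.
PV = PMT × [(1 − (1+r)^−n)/r] × (1+r) = 26,350 × [1 − (1+r)^−12] / r × (1+r) = €225,176.19

€225,176.19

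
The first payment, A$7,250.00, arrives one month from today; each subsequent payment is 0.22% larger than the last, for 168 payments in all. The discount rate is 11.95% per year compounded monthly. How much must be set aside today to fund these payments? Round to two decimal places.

Periodic rate r = 0.1195/12 per month; n is counted in months.
Growing ordinary annuity: PV = PMT₁ × [1 − ((1+g)/(1+r))^n] / (r − g) = 7,250 × [1 − ((1+0.0022)/(1+r))^168] / (r − 0.0022) = A$678,663.04.

A$678,663.04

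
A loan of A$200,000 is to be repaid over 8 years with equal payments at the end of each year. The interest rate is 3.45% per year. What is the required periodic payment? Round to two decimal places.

Level ordinary annuity; solve PV = PMT × [(1 − (1+r)^−n)/r] for PMT.
Periodic rate r = 0.0345 per year.
With n = 8: PMT = 200,000 / ([(1 − (1+r)^−n)/r]) = A$29,034.64

A$29,034.64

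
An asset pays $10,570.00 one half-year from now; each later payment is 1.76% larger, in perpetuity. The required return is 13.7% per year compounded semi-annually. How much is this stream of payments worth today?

$207,662.08

Periodic rate r = 0.137/2 per half-year.
Growing perpetuity (Gordon): PV = PMT₁ / (r − g) = 10,570 / (r − 0.0176) = $207,662.08.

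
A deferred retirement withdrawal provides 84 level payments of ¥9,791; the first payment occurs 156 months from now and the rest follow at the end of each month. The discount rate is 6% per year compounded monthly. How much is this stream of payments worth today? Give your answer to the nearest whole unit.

¥309,371

Ordinary annuity of 84 payments, first payment at period 156.
Periodic rate r = 0.06/12 per month; n is counted in months.
The ordinary-annuity PV formula values the stream one period before the first payment (period 155); discount that back 155 periods:
PV₀ = 9,791 × [1 − (1+r)^−84] / r × (1+r)^−155 = ¥309,371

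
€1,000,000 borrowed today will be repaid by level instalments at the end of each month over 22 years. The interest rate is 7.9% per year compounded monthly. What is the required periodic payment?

€7,997.99

Level ordinary annuity; solve PV = PMT × [(1 − (1+r)^−n)/r] for PMT.
Periodic rate r = 0.079/12 per month; n is counted in months.
With n = 264: PMT = 1,000,000 / ([(1 − (1+r)^−n)/r]) = €7,997.99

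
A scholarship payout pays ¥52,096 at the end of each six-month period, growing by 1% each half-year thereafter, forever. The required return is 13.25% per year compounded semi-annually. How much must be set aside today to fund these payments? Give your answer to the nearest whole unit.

Periodic rate r = 0.1325/2 per half-year.
Growing perpetuity (Gordon): PV = PMT₁ / (r − g) = 52,096 / (r − 0.01) = ¥926,151.

¥926,151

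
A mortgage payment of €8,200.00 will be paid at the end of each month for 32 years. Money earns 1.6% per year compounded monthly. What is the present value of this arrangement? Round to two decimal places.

€2,463,073.77

This is an ordinary annuity: 384 payments of €8,200.00 at the end of each month.
Periodic rate r = 0.016/12 per month; n is counted in months.
PV = PMT × [(1 − (1+r)^−n)/r] = 8,200 × [1 − (1+r)^−384] / r = €2,463,073.77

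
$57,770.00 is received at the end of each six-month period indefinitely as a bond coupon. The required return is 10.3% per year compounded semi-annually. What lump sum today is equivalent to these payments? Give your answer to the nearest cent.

$1,121,747.57

Periodic rate r = 0.103/2 per half-year.
Level perpetuity: PV = PMT / r = 57,770 / (0.103/2) = $1,121,747.57.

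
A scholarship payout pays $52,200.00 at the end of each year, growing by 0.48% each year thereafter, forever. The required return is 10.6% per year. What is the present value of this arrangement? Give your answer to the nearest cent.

Periodic rate r = 0.106 per year.
Growing perpetuity (Gordon): PV = PMT₁ / (r − g) = 52,200 / (r − 0.0048) = $515,810.28.

$515,810.28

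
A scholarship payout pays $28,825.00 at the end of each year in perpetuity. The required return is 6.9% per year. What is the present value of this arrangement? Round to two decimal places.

Periodic rate r = 0.069 per year.
Level perpetuity: PV = PMT / r = 28,825 / (0.069) = $417,753.62.

$417,753.62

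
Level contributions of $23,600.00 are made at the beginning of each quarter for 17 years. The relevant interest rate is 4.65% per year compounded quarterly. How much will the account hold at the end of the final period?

$2,453,091.85

This is an annuity due: 68 deposits of $23,600.00 at the beginning of each quarter.
Periodic rate r = 0.0465/4 per quarter; n is counted in quarters.
FV = PMT × [((1+r)^n − 1)/r] × (1+r) = 23,600 × [(1+r)^68 − 1] / r × (1+r) = $2,453,091.85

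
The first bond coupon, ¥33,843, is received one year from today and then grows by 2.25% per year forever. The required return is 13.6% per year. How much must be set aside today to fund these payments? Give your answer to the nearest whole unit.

¥298,176

Periodic rate r = 0.136 per year.
Growing perpetuity (Gordon): PV = PMT₁ / (r − g) = 33,843 / (r − 0.0225) = ¥298,176.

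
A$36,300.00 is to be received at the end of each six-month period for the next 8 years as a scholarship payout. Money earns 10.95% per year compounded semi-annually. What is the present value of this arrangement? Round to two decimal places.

This is an ordinary annuity: 16 payments of A$36,300.00 at the end of each six-month period.
Periodic rate r = 0.1095/2 per half-year; n is counted in half-years.
PV = PMT × [(1 − (1+r)^−n)/r] = 36,300 × [1 − (1+r)^−16] / r = A$380,441.16

A$380,441.16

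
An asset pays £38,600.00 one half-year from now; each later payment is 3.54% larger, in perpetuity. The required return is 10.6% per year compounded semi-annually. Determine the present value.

£2,193,181.82

Periodic rate r = 0.106/2 per half-year.
Growing perpetuity (Gordon): PV = PMT₁ / (r − g) = 38,600 / (r − 0.0354) = £2,193,181.82.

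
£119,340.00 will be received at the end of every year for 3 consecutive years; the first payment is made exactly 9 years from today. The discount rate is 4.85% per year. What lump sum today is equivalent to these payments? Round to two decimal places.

£223,124.67

Ordinary annuity of 3 payments, first payment at period 9.
Periodic rate r = 0.0485 per year.
The ordinary-annuity PV formula values the stream one period before the first payment (period 8); discount that back 8 periods:
PV₀ = 119,340 × [1 − (1+r)^−3] / r × (1+r)^−8 = £223,124.67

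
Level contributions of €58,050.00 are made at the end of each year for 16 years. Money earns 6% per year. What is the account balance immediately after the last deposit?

€1,490,290.25

This is an ordinary annuity: 16 deposits of €58,050.00 at the end of each year.
Periodic rate r = 0.06 per year.
FV = PMT × [((1+r)^n − 1)/r] = 58,050 × [(1+r)^16 − 1] / r = €1,490,290.25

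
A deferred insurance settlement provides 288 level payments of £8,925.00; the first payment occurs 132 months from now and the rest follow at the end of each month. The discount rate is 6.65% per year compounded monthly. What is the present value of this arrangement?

£621,855.26

Ordinary annuity of 288 payments, first payment at period 132.
Periodic rate r = 0.0665/12 per month; n is counted in months.
The ordinary-annuity PV formula values the stream one period before the first payment (period 131); discount that back 131 periods:
PV₀ = 8,925 × [1 − (1+r)^−288] / r × (1+r)^−131 = £621,855.26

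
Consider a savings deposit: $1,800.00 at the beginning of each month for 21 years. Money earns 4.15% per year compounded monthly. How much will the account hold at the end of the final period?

This is an annuity due: 252 deposits of $1,800.00 at the beginning of each month.
Periodic rate r = 0.0415/12 per month; n is counted in months.
FV = PMT × [((1+r)^n − 1)/r] × (1+r) = 1,800 × [(1+r)^252 − 1] / r × (1+r) = $724,354.11

$724,354.11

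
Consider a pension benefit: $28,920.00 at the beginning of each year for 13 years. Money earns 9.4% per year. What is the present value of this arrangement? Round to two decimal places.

This is an annuity due: 13 payments of $28,920.00 at the beginning of each year.
Periodic rate r = 0.094 per year.
PV = PMT × [(1 − (1+r)^−n)/r] × (1+r) = 28,920 × [1 − (1+r)^−13] / r × (1+r) = $231,899.85

$231,899.85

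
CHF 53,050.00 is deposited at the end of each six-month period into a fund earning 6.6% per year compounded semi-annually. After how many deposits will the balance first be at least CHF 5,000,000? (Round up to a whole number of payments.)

Periodic rate r = 0.066/2 per half-year; n is counted in half-years.
Ordinary annuity FV: 5,000,000 = 53,050 × [((1+r)^n − 1)/r].
(1+r)^n = 1 + 5,000,000 × r / 53,050, so n = ln(1 + 5,000,000·r/53,050) / ln(1+r) = 43.54.
Round up to a whole number of payments: n = 44.

44 payments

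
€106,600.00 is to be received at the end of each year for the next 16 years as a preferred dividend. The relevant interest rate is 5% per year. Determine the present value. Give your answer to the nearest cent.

€1,155,306.24

This is an ordinary annuity: 16 payments of €106,600.00 at the end of each year.
Periodic rate r = 0.05 per year.
PV = PMT × [(1 − (1+r)^−n)/r] = 106,600 × [1 − (1+r)^−16] / r = €1,155,306.24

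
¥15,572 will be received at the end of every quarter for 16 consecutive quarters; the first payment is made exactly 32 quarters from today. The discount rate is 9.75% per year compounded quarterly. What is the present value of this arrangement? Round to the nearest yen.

¥96,830

Ordinary annuity of 16 payments, first payment at period 32.
Periodic rate r = 0.0975/4 per quarter; n is counted in quarters.
The ordinary-annuity PV formula values the stream one period before the first payment (period 31); discount that back 31 periods:
PV₀ = 15,572 × [1 − (1+r)^−16] / r × (1+r)^−31 = ¥96,830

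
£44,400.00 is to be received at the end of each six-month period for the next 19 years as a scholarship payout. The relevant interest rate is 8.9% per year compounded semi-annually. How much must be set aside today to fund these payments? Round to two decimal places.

£806,986.33

This is an ordinary annuity: 38 payments of £44,400.00 at the end of each six-month period.
Periodic rate r = 0.089/2 per half-year; n is counted in half-years.
PV = PMT × [(1 − (1+r)^−n)/r] = 44,400 × [1 − (1+r)^−38] / r = £806,986.33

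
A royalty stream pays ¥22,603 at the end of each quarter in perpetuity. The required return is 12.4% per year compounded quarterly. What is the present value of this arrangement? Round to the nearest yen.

Periodic rate r = 0.124/4 per quarter.
Level perpetuity: PV = PMT / r = 22,603 / (0.124/4) = ¥729,129.

¥729,129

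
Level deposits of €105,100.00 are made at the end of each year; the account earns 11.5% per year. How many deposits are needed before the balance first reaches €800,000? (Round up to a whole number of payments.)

6 payments

Periodic rate r = 0.115 per year.
Ordinary annuity FV: 800,000 = 105,100 × [((1+r)^n − 1)/r].
(1+r)^n = 1 + 800,000 × r / 105,100, so n = ln(1 + 800,000·r/105,100) / ln(1+r) = 5.78.
Round up to a whole number of payments: n = 6.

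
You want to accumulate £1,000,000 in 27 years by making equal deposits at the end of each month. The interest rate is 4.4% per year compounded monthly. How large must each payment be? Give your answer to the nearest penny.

Level ordinary annuity; solve FV = PMT × [((1+r)^n − 1)/r] for PMT.
Periodic rate r = 0.044/12 per month; n is counted in months.
With n = 324: PMT = 1,000,000 / ([((1+r)^n − 1)/r]) = £1,612.86

£1,612.86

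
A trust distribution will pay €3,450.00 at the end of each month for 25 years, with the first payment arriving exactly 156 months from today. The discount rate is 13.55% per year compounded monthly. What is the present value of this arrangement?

Ordinary annuity of 300 payments, first payment at period 156.
Periodic rate r = 0.1355/12 per month; n is counted in months.
The ordinary-annuity PV formula values the stream one period before the first payment (period 155); discount that back 155 periods:
PV₀ = 3,450 × [1 − (1+r)^−300] / r × (1+r)^−155 = €51,759.92

€51,759.92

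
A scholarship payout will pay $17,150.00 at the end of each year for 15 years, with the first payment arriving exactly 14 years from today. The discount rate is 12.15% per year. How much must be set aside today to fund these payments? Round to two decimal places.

$26,097.92

Ordinary annuity of 15 payments, first payment at period 14.
Periodic rate r = 0.1215 per year.
The ordinary-annuity PV formula values the stream one period before the first payment (period 13); discount that back 13 periods:
PV₀ = 17,150 × [1 − (1+r)^−15] / r × (1+r)^−13 = $26,097.92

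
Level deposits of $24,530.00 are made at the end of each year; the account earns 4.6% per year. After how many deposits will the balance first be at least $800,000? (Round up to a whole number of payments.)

Periodic rate r = 0.046 per year.
Ordinary annuity FV: 800,000 = 24,530 × [((1+r)^n − 1)/r].
(1+r)^n = 1 + 800,000 × r / 24,530, so n = ln(1 + 800,000·r/24,530) / ln(1+r) = 20.38.
Round up to a whole number of payments: n = 21.

21 payments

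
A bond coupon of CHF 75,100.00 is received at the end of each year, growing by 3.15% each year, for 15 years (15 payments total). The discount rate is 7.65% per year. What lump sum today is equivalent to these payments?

CHF 789,349.29

Periodic rate r = 0.0765 per year.
Growing ordinary annuity: PV = PMT₁ × [1 − ((1+g)/(1+r))^n] / (r − g) = 75,100 × [1 − ((1+0.0315)/(1+r))^15] / (r − 0.0315) = CHF 789,349.29.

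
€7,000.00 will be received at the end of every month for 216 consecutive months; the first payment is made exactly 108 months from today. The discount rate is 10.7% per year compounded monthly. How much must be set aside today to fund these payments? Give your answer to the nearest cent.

€259,023.04

Ordinary annuity of 216 payments, first payment at period 108.
Periodic rate r = 0.107/12 per month; n is counted in months.
The ordinary-annuity PV formula values the stream one period before the first payment (period 107); discount that back 107 periods:
PV₀ = 7,000 × [1 − (1+r)^−216] / r × (1+r)^−107 = €259,023.04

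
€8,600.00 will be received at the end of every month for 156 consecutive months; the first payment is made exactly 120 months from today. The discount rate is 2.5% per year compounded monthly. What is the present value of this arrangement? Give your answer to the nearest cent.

Ordinary annuity of 156 payments, first payment at period 120.
Periodic rate r = 0.025/12 per month; n is counted in months.
The ordinary-annuity PV formula values the stream one period before the first payment (period 119); discount that back 119 periods:
PV₀ = 8,600 × [1 − (1+r)^−156] / r × (1+r)^−119 = €893,347.59

€893,347.59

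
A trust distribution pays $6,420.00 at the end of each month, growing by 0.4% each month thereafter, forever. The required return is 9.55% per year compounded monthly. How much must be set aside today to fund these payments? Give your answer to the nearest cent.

$1,621,894.74

Periodic rate r = 0.0955/12 per month.
Growing perpetuity (Gordon): PV = PMT₁ / (r − g) = 6,420 / (r − 0.004) = $1,621,894.74.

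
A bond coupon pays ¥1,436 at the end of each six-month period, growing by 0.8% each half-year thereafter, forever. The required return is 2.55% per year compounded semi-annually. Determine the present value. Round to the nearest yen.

¥302,316

Periodic rate r = 0.0255/2 per half-year.
Growing perpetuity (Gordon): PV = PMT₁ / (r − g) = 1,436 / (r − 0.008) = ¥302,316.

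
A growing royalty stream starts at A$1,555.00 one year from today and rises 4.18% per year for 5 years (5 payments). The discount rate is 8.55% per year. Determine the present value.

Periodic rate r = 0.0855 per year.
Growing ordinary annuity: PV = PMT₁ × [1 − ((1+g)/(1+r))^n] / (r − g) = 1,555 × [1 − ((1+0.0418)/(1+r))^5] / (r − 0.0418) = A$6,608.65.

A$6,608.65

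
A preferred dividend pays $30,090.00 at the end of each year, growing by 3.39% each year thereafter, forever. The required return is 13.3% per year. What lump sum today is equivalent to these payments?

Periodic rate r = 0.133 per year.
Growing perpetuity (Gordon): PV = PMT₁ / (r − g) = 30,090 / (r − 0.0339) = $303,632.69.

$303,632.69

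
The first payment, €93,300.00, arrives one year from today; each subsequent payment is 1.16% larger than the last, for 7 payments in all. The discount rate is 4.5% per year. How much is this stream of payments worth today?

Periodic rate r = 0.045 per year.
Growing ordinary annuity: PV = PMT₁ × [1 − ((1+g)/(1+r))^n] / (r − g) = 93,300 × [1 − ((1+0.0116)/(1+r))^7] / (r − 0.0116) = €568,142.27.

€568,142.27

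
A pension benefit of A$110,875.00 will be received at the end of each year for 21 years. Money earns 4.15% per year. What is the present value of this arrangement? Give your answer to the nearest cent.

This is an ordinary annuity: 21 payments of A$110,875.00 at the end of each year.
Periodic rate r = 0.0415 per year.
PV = PMT × [(1 − (1+r)^−n)/r] = 110,875 × [1 − (1+r)^−21] / r = A$1,534,214.59

A$1,534,214.59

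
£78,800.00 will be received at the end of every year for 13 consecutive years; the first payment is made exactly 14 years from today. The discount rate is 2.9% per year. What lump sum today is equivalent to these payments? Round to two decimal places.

Ordinary annuity of 13 payments, first payment at period 14.
Periodic rate r = 0.029 per year.
The ordinary-annuity PV formula values the stream one period before the first payment (period 13); discount that back 13 periods:
PV₀ = 78,800 × [1 − (1+r)^−13] / r × (1+r)^−13 = £581,625.81

£581,625.81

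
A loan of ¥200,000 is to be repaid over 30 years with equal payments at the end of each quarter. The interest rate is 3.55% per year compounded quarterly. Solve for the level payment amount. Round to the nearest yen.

¥2,716

Level ordinary annuity; solve PV = PMT × [(1 − (1+r)^−n)/r] for PMT.
Periodic rate r = 0.0355/4 per quarter; n is counted in quarters.
With n = 120: PMT = 200,000 / ([(1 − (1+r)^−n)/r]) = ¥2,716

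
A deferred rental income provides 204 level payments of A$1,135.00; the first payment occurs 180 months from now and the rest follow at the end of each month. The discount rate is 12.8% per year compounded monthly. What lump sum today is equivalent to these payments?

Ordinary annuity of 204 payments, first payment at period 180.
Periodic rate r = 0.128/12 per month; n is counted in months.
The ordinary-annuity PV formula values the stream one period before the first payment (period 179); discount that back 179 periods:
PV₀ = 1,135 × [1 − (1+r)^−204] / r × (1+r)^−179 = A$14,098.79

A$14,098.79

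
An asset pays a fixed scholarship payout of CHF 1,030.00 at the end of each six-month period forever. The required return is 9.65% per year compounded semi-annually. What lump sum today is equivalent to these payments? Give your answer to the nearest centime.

Periodic rate r = 0.0965/2 per half-year.
Level perpetuity: PV = PMT / r = 1,030 / (0.0965/2) = CHF 21,347.15.

CHF 21,347.15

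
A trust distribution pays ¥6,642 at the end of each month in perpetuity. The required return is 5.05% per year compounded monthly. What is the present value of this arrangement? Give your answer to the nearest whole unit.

¥1,578,297

Periodic rate r = 0.0505/12 per month.
Level perpetuity: PV = PMT / r = 6,642 / (0.0505/12) = ¥1,578,297.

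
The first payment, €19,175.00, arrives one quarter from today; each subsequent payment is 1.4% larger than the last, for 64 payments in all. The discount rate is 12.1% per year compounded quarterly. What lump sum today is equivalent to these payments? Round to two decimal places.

Periodic rate r = 0.121/4 per quarter; n is counted in quarters.
Growing ordinary annuity: PV = PMT₁ × [1 − ((1+g)/(1+r))^n] / (r − g) = 19,175 × [1 − ((1+0.014)/(1+r))^64] / (r − 0.014) = €753,436.94.

€753,436.94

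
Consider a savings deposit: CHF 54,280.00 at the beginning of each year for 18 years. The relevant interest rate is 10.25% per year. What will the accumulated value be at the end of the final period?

CHF 2,797,658.61

This is an annuity due: 18 deposits of CHF 54,280.00 at the beginning of each year.
Periodic rate r = 0.1025 per year.
FV = PMT × [((1+r)^n − 1)/r] × (1+r) = 54,280 × [(1+r)^18 − 1] / r × (1+r) = CHF 2,797,658.61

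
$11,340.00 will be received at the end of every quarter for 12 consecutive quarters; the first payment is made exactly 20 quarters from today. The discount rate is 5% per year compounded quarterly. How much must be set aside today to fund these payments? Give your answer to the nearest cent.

Ordinary annuity of 12 payments, first payment at period 20.
Periodic rate r = 0.05/4 per quarter; n is counted in quarters.
The ordinary-annuity PV formula values the stream one period before the first payment (period 19); discount that back 19 periods:
PV₀ = 11,340 × [1 − (1+r)^−12] / r × (1+r)^−19 = $99,224.80

$99,224.80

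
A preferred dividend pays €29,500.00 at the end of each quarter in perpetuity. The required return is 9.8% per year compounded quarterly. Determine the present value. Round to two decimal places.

€1,204,081.63

Periodic rate r = 0.098/4 per quarter.
Level perpetuity: PV = PMT / r = 29,500 / (0.098/4) = €1,204,081.63.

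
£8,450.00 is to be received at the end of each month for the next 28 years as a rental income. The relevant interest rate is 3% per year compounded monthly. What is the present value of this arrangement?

This is an ordinary annuity: 336 payments of £8,450.00 at the end of each month.
Periodic rate r = 0.03/12 per month; n is counted in months.
PV = PMT × [(1 − (1+r)^−n)/r] = 8,450 × [1 − (1+r)^−336] / r = £1,919,288.04

£1,919,288.04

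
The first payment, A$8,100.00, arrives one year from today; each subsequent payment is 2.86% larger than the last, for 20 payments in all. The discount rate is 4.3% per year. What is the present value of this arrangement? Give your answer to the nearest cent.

A$136,542.02

Periodic rate r = 0.043 per year.
Growing ordinary annuity: PV = PMT₁ × [1 − ((1+g)/(1+r))^n] / (r − g) = 8,100 × [1 − ((1+0.0286)/(1+r))^20] / (r − 0.0286) = A$136,542.02.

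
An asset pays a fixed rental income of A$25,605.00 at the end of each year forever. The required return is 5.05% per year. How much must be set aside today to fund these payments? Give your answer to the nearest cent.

Periodic rate r = 0.0505 per year.
Level perpetuity: PV = PMT / r = 25,605 / (0.0505) = A$507,029.70.

A$507,029.70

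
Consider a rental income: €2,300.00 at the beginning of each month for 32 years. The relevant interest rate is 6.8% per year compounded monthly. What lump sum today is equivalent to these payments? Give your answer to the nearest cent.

This is an annuity due: 384 payments of €2,300.00 at the beginning of each month.
Periodic rate r = 0.068/12 per month; n is counted in months.
PV = PMT × [(1 − (1+r)^−n)/r] × (1+r) = 2,300 × [1 − (1+r)^−384] / r × (1+r) = €361,570.44

€361,570.44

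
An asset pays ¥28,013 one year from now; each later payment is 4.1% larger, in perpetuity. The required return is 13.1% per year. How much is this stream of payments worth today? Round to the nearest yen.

¥311,256

Periodic rate r = 0.131 per year.
Growing perpetuity (Gordon): PV = PMT₁ / (r − g) = 28,013 / (r − 0.041) = ¥311,256.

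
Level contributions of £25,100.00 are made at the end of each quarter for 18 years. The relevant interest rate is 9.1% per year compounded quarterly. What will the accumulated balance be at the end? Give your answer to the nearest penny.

£4,469,785.75

This is an ordinary annuity: 72 deposits of £25,100.00 at the end of each quarter.
Periodic rate r = 0.091/4 per quarter; n is counted in quarters.
FV = PMT × [((1+r)^n − 1)/r] = 25,100 × [(1+r)^72 − 1] / r = £4,469,785.75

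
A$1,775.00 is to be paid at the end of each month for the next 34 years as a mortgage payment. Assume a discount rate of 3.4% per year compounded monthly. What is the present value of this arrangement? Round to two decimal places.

A$428,971.02

This is an ordinary annuity: 408 payments of A$1,775.00 at the end of each month.
Periodic rate r = 0.034/12 per month; n is counted in months.
PV = PMT × [(1 − (1+r)^−n)/r] = 1,775 × [1 − (1+r)^−408] / r = A$428,971.02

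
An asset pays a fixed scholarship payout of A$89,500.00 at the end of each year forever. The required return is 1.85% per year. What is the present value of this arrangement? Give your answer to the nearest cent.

Periodic rate r = 0.0185 per year.
Level perpetuity: PV = PMT / r = 89,500 / (0.0185) = A$4,837,837.84.

A$4,837,837.84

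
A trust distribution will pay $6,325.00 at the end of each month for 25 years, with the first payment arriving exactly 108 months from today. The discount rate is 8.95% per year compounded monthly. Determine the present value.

Ordinary annuity of 300 payments, first payment at period 108.
Periodic rate r = 0.0895/12 per month; n is counted in months.
The ordinary-annuity PV formula values the stream one period before the first payment (period 107); discount that back 107 periods:
PV₀ = 6,325 × [1 − (1+r)^−300] / r × (1+r)^−107 = $341,721.34

$341,721.34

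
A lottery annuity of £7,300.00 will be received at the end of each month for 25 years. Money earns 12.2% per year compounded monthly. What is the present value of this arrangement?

£683,499.80

This is an ordinary annuity: 300 payments of £7,300.00 at the end of each month.
Periodic rate r = 0.122/12 per month; n is counted in months.
PV = PMT × [(1 − (1+r)^−n)/r] = 7,300 × [1 − (1+r)^−300] / r = £683,499.80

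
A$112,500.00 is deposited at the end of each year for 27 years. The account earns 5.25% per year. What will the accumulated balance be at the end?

A$6,387,948.37

This is an ordinary annuity: 27 deposits of A$112,500.00 at the end of each year.
Periodic rate r = 0.0525 per year.
FV = PMT × [((1+r)^n − 1)/r] = 112,500 × [(1+r)^27 − 1] / r = A$6,387,948.37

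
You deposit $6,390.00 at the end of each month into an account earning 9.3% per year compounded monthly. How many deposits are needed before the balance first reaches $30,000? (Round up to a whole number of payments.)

Periodic rate r = 0.093/12 per month; n is counted in months.
Ordinary annuity FV: 30,000 = 6,390 × [((1+r)^n − 1)/r].
(1+r)^n = 1 + 30,000 × r / 6,390, so n = ln(1 + 30,000·r/6,390) / ln(1+r) = 4.63.
Round up to a whole number of payments: n = 5.

5 payments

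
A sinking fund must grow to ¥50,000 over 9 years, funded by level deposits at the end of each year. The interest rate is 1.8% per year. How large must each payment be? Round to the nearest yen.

¥5,167

Level ordinary annuity; solve FV = PMT × [((1+r)^n − 1)/r] for PMT.
Periodic rate r = 0.018 per year.
With n = 9: PMT = 50,000 / ([((1+r)^n − 1)/r]) = ¥5,167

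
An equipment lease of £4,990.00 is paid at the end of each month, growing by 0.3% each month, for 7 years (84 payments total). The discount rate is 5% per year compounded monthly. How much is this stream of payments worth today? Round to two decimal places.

Periodic rate r = 0.05/12 per month; n is counted in months.
Growing ordinary annuity: PV = PMT₁ × [1 − ((1+g)/(1+r))^n] / (r − g) = 4,990 × [1 − ((1+0.003)/(1+r))^84] / (r − 0.003) = £397,918.86.

£397,918.86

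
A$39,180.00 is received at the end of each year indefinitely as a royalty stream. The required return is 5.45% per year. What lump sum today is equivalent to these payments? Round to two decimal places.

A$718,899.08

Periodic rate r = 0.0545 per year.
Level perpetuity: PV = PMT / r = 39,180 / (0.0545) = A$718,899.08.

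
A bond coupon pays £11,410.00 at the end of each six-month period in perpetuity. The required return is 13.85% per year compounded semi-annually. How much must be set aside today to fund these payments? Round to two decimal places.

Periodic rate r = 0.1385/2 per half-year.
Level perpetuity: PV = PMT / r = 11,410 / (0.1385/2) = £164,765.34.

£164,765.34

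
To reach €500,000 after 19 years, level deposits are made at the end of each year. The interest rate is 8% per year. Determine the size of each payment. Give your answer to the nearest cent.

€12,063.81

Level ordinary annuity; solve FV = PMT × [((1+r)^n − 1)/r] for PMT.
Periodic rate r = 0.08 per year.
With n = 19: PMT = 500,000 / ([((1+r)^n − 1)/r]) = €12,063.81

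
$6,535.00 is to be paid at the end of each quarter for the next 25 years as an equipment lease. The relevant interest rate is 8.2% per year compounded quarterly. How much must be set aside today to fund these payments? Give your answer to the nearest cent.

$276,882.73

This is an ordinary annuity: 100 payments of $6,535.00 at the end of each quarter.
Periodic rate r = 0.082/4 per quarter; n is counted in quarters.
PV = PMT × [(1 − (1+r)^−n)/r] = 6,535 × [1 − (1+r)^−100] / r = $276,882.73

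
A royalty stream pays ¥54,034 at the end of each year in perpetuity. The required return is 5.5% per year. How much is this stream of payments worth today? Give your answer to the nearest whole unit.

Periodic rate r = 0.055 per year.
Level perpetuity: PV = PMT / r = 54,034 / (0.055) = ¥982,436.

¥982,436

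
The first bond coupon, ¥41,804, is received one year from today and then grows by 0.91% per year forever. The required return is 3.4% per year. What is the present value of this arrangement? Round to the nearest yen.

¥1,678,876

Periodic rate r = 0.034 per year.
Growing perpetuity (Gordon): PV = PMT₁ / (r − g) = 41,804 / (r − 0.0091) = ¥1,678,876.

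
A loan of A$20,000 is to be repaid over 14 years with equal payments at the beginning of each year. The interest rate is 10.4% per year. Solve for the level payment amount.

A$2,513.03

Level annuity due; solve PV = PMT × [(1 − (1+r)^−n)/r] × (1+r) for PMT.
Periodic rate r = 0.104 per year.
With n = 14: PMT = 20,000 / ([(1 − (1+r)^−n)/r] × (1+r)) = A$2,513.03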